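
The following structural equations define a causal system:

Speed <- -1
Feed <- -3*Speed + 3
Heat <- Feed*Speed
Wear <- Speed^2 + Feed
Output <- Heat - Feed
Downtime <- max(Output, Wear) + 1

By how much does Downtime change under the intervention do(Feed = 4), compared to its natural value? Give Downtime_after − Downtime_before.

-2

Under do(Feed=4), the mechanism Feed <- -3*Speed + 3 is discarded; Feed is fixed at 4.
Heat = Feed*Speed  [with Feed=4, Speed=-1]  = -4
Wear = Speed^2 + Feed  [with Speed=-1, Feed=4]  = 5
Output = Heat - Feed  [with Heat=-4, Feed=4]  = -8
Downtime = max(Output, Wear) + 1  [with Output=-8, Wear=5]  = 6
Without intervention: Feed = -3*Speed + 3  [with Speed=-1]  = 6; Heat = Feed*Speed  [with Feed=6, Speed=-1]  = -6; Wear = Speed^2 + Feed  [with Speed=-1, Feed=6]  = 7; Output = Heat - Feed  [with Heat=-6, Feed=6]  = -12; Downtime = max(Output, Wear) + 1  [with Output=-12, Wear=7]  = 8.
Change = 6 − 8 = -2.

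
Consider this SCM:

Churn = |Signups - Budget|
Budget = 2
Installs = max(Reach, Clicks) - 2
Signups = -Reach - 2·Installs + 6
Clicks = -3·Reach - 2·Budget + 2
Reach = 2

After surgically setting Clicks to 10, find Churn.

The intervention breaks the incoming arrows to Clicks: Clicks = -3·Reach - 2·Budget + 2 no longer applies, and Clicks = 10.
Installs = max(Reach, Clicks) - 2  [with Reach=2, Clicks=10]  = 8
Signups = -Reach - 2·Installs + 6  [with Reach=2, Installs=8]  = -12
Churn = |Signups - Budget|  [with Signups=-12, Budget=2]  = 14

14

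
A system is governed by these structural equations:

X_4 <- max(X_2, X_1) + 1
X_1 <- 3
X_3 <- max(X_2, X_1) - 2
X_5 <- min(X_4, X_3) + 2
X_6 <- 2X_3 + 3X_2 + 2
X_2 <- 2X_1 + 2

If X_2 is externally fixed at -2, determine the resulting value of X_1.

Under do(X_2=-2), the mechanism X_2 <- 2X_1 + 2 is discarded; X_2 is fixed at -2.
X_1 is not downstream of the intervention, so its value is determined by the original equations.

3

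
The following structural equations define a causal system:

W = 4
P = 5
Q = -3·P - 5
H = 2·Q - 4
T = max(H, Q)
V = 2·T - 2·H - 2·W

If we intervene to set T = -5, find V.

70

The intervention breaks the incoming arrows to T: T = max(H, Q) no longer applies, and T = -5.
Q = -3·P - 5  [with P=5]  = -20
H = 2·Q - 4  [with Q=-20]  = -44
V = 2·T - 2·H - 2·W  [with T=-5, H=-44, W=4]  = 70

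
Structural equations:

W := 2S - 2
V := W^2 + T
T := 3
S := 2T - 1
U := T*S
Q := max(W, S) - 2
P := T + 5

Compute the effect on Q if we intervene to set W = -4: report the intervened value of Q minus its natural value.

-3

do(W=-4) replaces the equation W := 2S - 2 with the constant W = -4.
S = 2T - 1  [with T=3]  = 5
Q = max(W, S) - 2  [with W=-4, S=5]  = 3
Without intervention: S = 2T - 1  [with T=3]  = 5; W = 2S - 2  [with S=5]  = 8; Q = max(W, S) - 2  [with W=8, S=5]  = 6.
Change = 3 − 6 = -3.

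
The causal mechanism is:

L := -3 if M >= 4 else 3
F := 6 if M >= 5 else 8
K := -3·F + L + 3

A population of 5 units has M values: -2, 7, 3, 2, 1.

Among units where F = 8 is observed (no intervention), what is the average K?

E[K|F=8] averages over only the 4 units with F=8 (M = -2, 3, 2, 1): K = -18, -18, -18, -18, mean -18.

-18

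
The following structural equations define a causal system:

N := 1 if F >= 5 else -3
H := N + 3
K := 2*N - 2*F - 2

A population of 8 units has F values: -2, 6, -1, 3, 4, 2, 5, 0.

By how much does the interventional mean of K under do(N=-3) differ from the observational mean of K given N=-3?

-2.25

do(N=-3) breaks N's dependence on F. With N=-3 fixed, K across the units is -4, -20, -6, -14, -16, -12, -18, -8, mean -12.25.
Observing N=-3 restricts to units where N's equation naturally yields -3: F ∈ {-2, -1, 3, 4, 2, 0}. In that subpopulation K = -4, -6, -14, -16, -12, -8, mean -10.
Difference = -12.25 − (-10) = -2.25.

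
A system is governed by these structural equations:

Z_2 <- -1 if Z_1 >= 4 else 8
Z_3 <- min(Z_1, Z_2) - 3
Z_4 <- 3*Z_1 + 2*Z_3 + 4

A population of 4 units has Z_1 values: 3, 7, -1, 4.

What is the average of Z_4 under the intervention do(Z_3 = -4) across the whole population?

5.75

The intervention sets Z_3=-4 in all 4 units regardless of Z_1. Recomputing Z_4 per unit gives 5, 17, -7, 8; average 5.75.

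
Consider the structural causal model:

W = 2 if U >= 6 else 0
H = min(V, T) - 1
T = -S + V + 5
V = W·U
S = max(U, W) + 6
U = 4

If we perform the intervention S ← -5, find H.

The intervention breaks the incoming arrows to S: S = max(U, W) + 6 no longer applies, and S = -5.
W = 2 if U >= 6 else 0  [with U=4]  = 0
V = W·U  [with W=0, U=4]  = 0
T = -S + V + 5  [with S=-5, V=0]  = 10
H = min(V, T) - 1  [with V=0, T=10]  = -1

-1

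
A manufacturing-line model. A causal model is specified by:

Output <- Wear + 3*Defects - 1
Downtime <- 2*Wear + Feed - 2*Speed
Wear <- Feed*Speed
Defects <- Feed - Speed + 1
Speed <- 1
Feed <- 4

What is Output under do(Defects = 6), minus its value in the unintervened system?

Intervening sets Defects = 6 and removes its equation (Defects <- Feed - Speed + 1).
Wear = Feed*Speed  [with Feed=4, Speed=1]  = 4
Output = Wear + 3*Defects - 1  [with Wear=4, Defects=6]  = 21
Without intervention: Wear = Feed*Speed  [with Feed=4, Speed=1]  = 4; Defects = Feed - Speed + 1  [with Feed=4, Speed=1]  = 4; Output = Wear + 3*Defects - 1  [with Wear=4, Defects=4]  = 15.
Change = 21 − 15 = 6.

6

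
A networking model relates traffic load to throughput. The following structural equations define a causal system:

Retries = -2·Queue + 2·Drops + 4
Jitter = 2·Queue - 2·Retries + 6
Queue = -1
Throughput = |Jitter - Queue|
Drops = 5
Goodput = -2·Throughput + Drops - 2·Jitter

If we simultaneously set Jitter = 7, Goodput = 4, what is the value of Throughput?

Setting Jitter = 7, Goodput = 4 by intervention discards those variables' equations.
Throughput = |Jitter - Queue|  [with Jitter=7, Queue=-1]  = 8

8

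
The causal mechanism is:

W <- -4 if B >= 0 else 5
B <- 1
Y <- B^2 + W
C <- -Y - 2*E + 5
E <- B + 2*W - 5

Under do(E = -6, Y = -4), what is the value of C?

21

Setting E = -6, Y = -4 by intervention discards those variables' equations.
C = -Y - 2*E + 5  [with Y=-4, E=-6]  = 21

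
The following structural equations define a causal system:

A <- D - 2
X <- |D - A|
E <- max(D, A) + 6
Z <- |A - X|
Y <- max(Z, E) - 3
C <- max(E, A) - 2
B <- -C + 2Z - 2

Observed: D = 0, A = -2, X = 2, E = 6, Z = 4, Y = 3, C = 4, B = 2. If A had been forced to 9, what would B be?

do(A=9) replaces the equation A <- D - 2 with the constant A = 9.
X = |D - A|  [with D=0, A=9]  = 9
E = max(D, A) + 6  [with D=0, A=9]  = 15
Z = |A - X|  [with A=9, X=9]  = 0
C = max(E, A) - 2  [with E=15, A=9]  = 13
B = -C + 2Z - 2  [with C=13, Z=0]  = -15

-15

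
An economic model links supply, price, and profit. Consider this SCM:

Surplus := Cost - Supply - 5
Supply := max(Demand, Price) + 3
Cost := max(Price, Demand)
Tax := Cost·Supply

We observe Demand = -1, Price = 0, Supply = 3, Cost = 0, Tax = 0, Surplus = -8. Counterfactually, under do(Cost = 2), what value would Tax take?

Intervening sets Cost = 2 and removes its equation (Cost := max(Price, Demand)).
Supply = max(Demand, Price) + 3  [with Demand=-1, Price=0]  = 3
Tax = Cost·Supply  [with Cost=2, Supply=3]  = 6

6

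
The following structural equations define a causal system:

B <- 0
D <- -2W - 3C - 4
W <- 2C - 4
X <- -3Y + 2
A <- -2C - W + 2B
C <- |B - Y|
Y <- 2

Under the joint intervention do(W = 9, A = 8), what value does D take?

Setting W = 9, A = 8 by intervention discards those variables' equations.
C = |B - Y|  [with B=0, Y=2]  = 2
D = -2W - 3C - 4  [with W=9, C=2]  = -28

-28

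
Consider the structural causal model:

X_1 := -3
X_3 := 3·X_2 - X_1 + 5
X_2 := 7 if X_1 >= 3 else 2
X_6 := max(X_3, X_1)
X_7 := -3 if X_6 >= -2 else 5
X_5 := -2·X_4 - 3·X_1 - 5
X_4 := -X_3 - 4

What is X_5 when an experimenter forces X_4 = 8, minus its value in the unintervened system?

Intervening sets X_4 = 8 and removes its equation (X_4 := -X_3 - 4).
X_5 = -2·X_4 - 3·X_1 - 5  [with X_4=8, X_1=-3]  = -12
Without intervention: X_2 = 7 if X_1 >= 3 else 2  [with X_1=-3]  = 2; X_3 = 3·X_2 - X_1 + 5  [with X_2=2, X_1=-3]  = 14; X_4 = -X_3 - 4  [with X_3=14]  = -18; X_5 = -2·X_4 - 3·X_1 - 5  [with X_4=-18, X_1=-3]  = 40.
Change = -12 − 40 = -52.

-52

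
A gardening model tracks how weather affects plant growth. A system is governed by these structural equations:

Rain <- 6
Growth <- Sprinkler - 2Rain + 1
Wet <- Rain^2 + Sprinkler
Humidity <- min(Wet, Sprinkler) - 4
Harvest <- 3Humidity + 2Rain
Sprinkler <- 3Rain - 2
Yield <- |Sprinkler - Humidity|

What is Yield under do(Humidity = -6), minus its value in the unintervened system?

18

The intervention breaks the incoming arrows to Humidity: Humidity <- min(Wet, Sprinkler) - 4 no longer applies, and Humidity = -6.
Sprinkler = 3Rain - 2  [with Rain=6]  = 16
Yield = |Sprinkler - Humidity|  [with Sprinkler=16, Humidity=-6]  = 22
Without intervention: Sprinkler = 3Rain - 2  [with Rain=6]  = 16; Wet = Rain^2 + Sprinkler  [with Rain=6, Sprinkler=16]  = 52; Humidity = min(Wet, Sprinkler) - 4  [with Wet=52, Sprinkler=16]  = 12; Yield = |Sprinkler - Humidity|  [with Sprinkler=16, Humidity=12]  = 4.
Change = 22 − 4 = 18.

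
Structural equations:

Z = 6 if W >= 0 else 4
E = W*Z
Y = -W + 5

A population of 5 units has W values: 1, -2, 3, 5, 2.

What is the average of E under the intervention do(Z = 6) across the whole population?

do(Z=6) breaks Z's dependence on W. With Z=6 fixed, E across the units is 6, -12, 18, 30, 12, mean 10.8.

10.8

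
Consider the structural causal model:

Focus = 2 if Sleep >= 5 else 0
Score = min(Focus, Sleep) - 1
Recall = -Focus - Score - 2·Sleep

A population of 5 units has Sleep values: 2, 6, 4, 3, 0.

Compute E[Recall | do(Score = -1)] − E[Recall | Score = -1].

-1.9

Every unit gets Score=-1 under the intervention. Recall values become -3, -13, -7, -5, 1; E[Recall|do(Score=-1)] = -5.4.
Conditioning on Score=-1 selects the 4 unit(s) with Sleep ∈ {2, 4, 3, 0}. Their Recall values: -3, -7, -5, 1. Mean = -3.5.
Difference = -5.4 − (-3.5) = -1.9.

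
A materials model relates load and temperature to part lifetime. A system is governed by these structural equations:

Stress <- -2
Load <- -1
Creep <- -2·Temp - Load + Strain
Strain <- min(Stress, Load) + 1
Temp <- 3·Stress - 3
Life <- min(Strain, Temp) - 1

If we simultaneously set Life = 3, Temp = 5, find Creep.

Setting Life = 3, Temp = 5 by intervention discards those variables' equations.
Strain = min(Stress, Load) + 1  [with Stress=-2, Load=-1]  = -1
Creep = -2·Temp - Load + Strain  [with Temp=5, Load=-1, Strain=-1]  = -10

-10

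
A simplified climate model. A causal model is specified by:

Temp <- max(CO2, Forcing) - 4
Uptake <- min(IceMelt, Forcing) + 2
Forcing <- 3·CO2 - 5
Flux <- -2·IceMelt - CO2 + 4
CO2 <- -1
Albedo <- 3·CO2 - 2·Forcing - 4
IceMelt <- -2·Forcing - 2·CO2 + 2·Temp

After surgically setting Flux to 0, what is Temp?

do(Flux=0) replaces the equation Flux <- -2·IceMelt - CO2 + 4 with the constant Flux = 0.
Temp is not downstream of the intervention, so its value is determined by the original equations.
Forcing = 3·CO2 - 5  [with CO2=-1]  = -8
Temp = max(CO2, Forcing) - 4  [with CO2=-1, Forcing=-8]  = -5

-5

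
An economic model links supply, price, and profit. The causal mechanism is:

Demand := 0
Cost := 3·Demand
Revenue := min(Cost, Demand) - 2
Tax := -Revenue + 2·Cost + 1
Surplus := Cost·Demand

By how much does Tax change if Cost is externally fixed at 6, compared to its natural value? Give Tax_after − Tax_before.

Under do(Cost=6), the mechanism Cost := 3·Demand is discarded; Cost is fixed at 6.
Revenue = min(Cost, Demand) - 2  [with Cost=6, Demand=0]  = -2
Tax = -Revenue + 2·Cost + 1  [with Revenue=-2, Cost=6]  = 15
Without intervention: Cost = 3·Demand  [with Demand=0]  = 0; Revenue = min(Cost, Demand) - 2  [with Cost=0, Demand=0]  = -2; Tax = -Revenue + 2·Cost + 1  [with Revenue=-2, Cost=0]  = 3.
Change = 15 − 3 = 12.

12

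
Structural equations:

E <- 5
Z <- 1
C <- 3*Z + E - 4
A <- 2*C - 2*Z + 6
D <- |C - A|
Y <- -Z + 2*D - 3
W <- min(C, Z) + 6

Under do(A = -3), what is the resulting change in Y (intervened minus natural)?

-2

Under do(A=-3), the mechanism A <- 2*C - 2*Z + 6 is discarded; A is fixed at -3.
C = 3*Z + E - 4  [with Z=1, E=5]  = 4
D = |C - A|  [with C=4, A=-3]  = 7
Y = -Z + 2*D - 3  [with Z=1, D=7]  = 10
Without intervention: C = 3*Z + E - 4  [with Z=1, E=5]  = 4; A = 2*C - 2*Z + 6  [with C=4, Z=1]  = 12; D = |C - A|  [with C=4, A=12]  = 8; Y = -Z + 2*D - 3  [with Z=1, D=8]  = 12.
Change = 10 − 12 = -2.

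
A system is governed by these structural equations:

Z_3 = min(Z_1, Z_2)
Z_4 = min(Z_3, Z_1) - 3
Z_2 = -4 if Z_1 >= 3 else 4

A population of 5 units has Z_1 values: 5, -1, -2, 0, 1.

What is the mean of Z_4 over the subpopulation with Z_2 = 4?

-3.5

Observing Z_2=4 restricts to units where Z_2's equation naturally yields 4: Z_1 ∈ {-1, -2, 0, 1}. In that subpopulation Z_4 = -4, -5, -3, -2, mean -3.5.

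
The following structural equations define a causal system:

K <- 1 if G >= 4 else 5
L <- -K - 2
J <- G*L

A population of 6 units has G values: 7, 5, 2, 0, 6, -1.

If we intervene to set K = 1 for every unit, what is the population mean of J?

Under do(K=1), K's equation is replaced by K=1 for every unit. Per-unit J: -21, -15, -6, 0, -18, 3. Mean = -9.5.

-9.5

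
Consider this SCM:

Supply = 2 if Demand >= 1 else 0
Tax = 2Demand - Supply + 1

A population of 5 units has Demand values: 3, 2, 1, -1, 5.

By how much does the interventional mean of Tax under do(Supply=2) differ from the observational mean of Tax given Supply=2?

Every unit gets Supply=2 under the intervention. Tax values become 5, 3, 1, -3, 9; E[Tax|do(Supply=2)] = 3.
E[Tax|Supply=2] averages over only the 4 units with Supply=2 (Demand = 3, 2, 1, 5): Tax = 5, 3, 1, 9, mean 4.5.
Difference = 3 − 4.5 = -1.5.

-1.5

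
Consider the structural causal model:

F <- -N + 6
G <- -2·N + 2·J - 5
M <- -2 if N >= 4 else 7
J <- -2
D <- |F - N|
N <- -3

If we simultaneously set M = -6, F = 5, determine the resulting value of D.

8

The joint intervention fixes M = -6, F = 5, removing each variable's own equation.
D = |F - N|  [with F=5, N=-3]  = 8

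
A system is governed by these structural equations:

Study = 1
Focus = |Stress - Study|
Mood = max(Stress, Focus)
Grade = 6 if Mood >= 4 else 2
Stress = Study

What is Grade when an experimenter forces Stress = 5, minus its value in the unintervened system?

do(Stress=5) replaces the equation Stress = Study with the constant Stress = 5.
Focus = |Stress - Study|  [with Stress=5, Study=1]  = 4
Mood = max(Stress, Focus)  [with Stress=5, Focus=4]  = 5
Grade = 6 if Mood >= 4 else 2  [with Mood=5]  = 6
Without intervention: Stress = Study  [with Study=1]  = 1; Focus = |Stress - Study|  [with Stress=1, Study=1]  = 0; Mood = max(Stress, Focus)  [with Stress=1, Focus=0]  = 1; Grade = 6 if Mood >= 4 else 2  [with Mood=1]  = 2.
Change = 6 − 2 = 4.

4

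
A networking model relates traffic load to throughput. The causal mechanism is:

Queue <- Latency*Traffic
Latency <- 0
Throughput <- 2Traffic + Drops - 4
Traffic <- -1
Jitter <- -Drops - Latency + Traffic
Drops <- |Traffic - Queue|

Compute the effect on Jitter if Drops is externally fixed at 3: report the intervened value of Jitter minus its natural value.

Intervening sets Drops = 3 and removes its equation (Drops <- |Traffic - Queue|).
Jitter = -Drops - Latency + Traffic  [with Drops=3, Latency=0, Traffic=-1]  = -4
Without intervention: Queue = Latency*Traffic  [with Latency=0, Traffic=-1]  = 0; Drops = |Traffic - Queue|  [with Traffic=-1, Queue=0]  = 1; Jitter = -Drops - Latency + Traffic  [with Drops=1, Latency=0, Traffic=-1]  = -2.
Change = -4 − (-2) = -2.

-2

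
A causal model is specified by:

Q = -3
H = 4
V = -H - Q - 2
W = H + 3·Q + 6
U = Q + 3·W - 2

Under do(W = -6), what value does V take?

Under do(W=-6), the mechanism W = H + 3·Q + 6 is discarded; W is fixed at -6.
Since V is not a descendant of the intervened variable, it is unaffected.
V = -H - Q - 2  [with H=4, Q=-3]  = -3

-3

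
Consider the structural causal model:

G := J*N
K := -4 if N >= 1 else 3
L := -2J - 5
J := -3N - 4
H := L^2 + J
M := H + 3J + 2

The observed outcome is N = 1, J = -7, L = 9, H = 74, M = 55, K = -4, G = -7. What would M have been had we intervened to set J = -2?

-5

do(J=-2) replaces the equation J := -3N - 4 with the constant J = -2.
L = -2J - 5  [with J=-2]  = -1
H = L^2 + J  [with L=-1, J=-2]  = -1
M = H + 3J + 2  [with H=-1, J=-2]  = -5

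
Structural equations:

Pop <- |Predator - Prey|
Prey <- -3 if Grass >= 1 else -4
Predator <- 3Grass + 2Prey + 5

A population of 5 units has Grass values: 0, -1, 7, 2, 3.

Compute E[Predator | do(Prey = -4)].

3.6

do(Prey=-4) breaks Prey's dependence on Grass. With Prey=-4 fixed, Predator across the units is -3, -6, 18, 3, 6, mean 3.6.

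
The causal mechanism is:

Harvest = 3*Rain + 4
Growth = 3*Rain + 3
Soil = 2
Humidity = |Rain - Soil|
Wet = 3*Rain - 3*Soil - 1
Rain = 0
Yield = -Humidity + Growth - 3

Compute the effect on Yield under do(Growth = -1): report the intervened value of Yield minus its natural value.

-4

Under do(Growth=-1), the mechanism Growth = 3*Rain + 3 is discarded; Growth is fixed at -1.
Humidity = |Rain - Soil|  [with Rain=0, Soil=2]  = 2
Yield = -Humidity + Growth - 3  [with Humidity=2, Growth=-1]  = -6
Without intervention: Growth = 3*Rain + 3  [with Rain=0]  = 3; Humidity = |Rain - Soil|  [with Rain=0, Soil=2]  = 2; Yield = -Humidity + Growth - 3  [with Humidity=2, Growth=3]  = -2.
Change = -6 − (-2) = -4.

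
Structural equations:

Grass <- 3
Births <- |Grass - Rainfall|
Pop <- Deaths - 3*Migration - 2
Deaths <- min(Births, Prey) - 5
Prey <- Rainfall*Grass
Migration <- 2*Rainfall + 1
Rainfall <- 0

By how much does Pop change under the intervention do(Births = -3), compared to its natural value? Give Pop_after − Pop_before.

The intervention breaks the incoming arrows to Births: Births <- |Grass - Rainfall| no longer applies, and Births = -3.
Prey = Rainfall*Grass  [with Rainfall=0, Grass=3]  = 0
Deaths = min(Births, Prey) - 5  [with Births=-3, Prey=0]  = -8
Migration = 2*Rainfall + 1  [with Rainfall=0]  = 1
Pop = Deaths - 3*Migration - 2  [with Deaths=-8, Migration=1]  = -13
Without intervention: Prey = Rainfall*Grass  [with Rainfall=0, Grass=3]  = 0; Births = |Grass - Rainfall|  [with Grass=3, Rainfall=0]  = 3; Deaths = min(Births, Prey) - 5  [with Births=3, Prey=0]  = -5; Migration = 2*Rainfall + 1  [with Rainfall=0]  = 1; Pop = Deaths - 3*Migration - 2  [with Deaths=-5, Migration=1]  = -10.
Change = -13 − (-10) = -3.

-3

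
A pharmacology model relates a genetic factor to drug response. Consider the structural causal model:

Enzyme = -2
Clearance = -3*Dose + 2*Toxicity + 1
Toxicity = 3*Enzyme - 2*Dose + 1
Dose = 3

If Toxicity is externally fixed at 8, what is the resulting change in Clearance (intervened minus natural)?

38

The intervention breaks the incoming arrows to Toxicity: Toxicity = 3*Enzyme - 2*Dose + 1 no longer applies, and Toxicity = 8.
Clearance = -3*Dose + 2*Toxicity + 1  [with Dose=3, Toxicity=8]  = 8
Without intervention: Toxicity = 3*Enzyme - 2*Dose + 1  [with Enzyme=-2, Dose=3]  = -11; Clearance = -3*Dose + 2*Toxicity + 1  [with Dose=3, Toxicity=-11]  = -30.
Change = 8 − (-30) = 38.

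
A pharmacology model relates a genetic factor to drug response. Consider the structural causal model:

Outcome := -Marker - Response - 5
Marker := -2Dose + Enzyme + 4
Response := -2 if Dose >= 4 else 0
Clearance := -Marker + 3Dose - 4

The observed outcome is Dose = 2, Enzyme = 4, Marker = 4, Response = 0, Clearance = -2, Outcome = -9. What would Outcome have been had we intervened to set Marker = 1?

-6

The intervention breaks the incoming arrows to Marker: Marker := -2Dose + Enzyme + 4 no longer applies, and Marker = 1.
Response = -2 if Dose >= 4 else 0  [with Dose=2]  = 0
Outcome = -Marker - Response - 5  [with Marker=1, Response=0]  = -6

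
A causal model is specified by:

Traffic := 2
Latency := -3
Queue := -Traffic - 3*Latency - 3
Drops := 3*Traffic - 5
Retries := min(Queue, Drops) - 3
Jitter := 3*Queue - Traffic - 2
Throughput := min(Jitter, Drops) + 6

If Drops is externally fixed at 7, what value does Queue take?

Under do(Drops=7), the mechanism Drops := 3*Traffic - 5 is discarded; Drops is fixed at 7.
Since Queue is not a descendant of the intervened variable, it is unaffected.
Queue = -Traffic - 3*Latency - 3  [with Traffic=2, Latency=-3]  = 4

4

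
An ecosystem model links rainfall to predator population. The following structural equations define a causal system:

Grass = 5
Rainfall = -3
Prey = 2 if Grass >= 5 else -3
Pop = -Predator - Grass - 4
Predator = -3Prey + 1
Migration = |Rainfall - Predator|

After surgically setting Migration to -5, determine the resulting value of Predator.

The intervention breaks the incoming arrows to Migration: Migration = |Rainfall - Predator| no longer applies, and Migration = -5.
Since Predator is not a descendant of the intervened variable, it is unaffected.
Prey = 2 if Grass >= 5 else -3  [with Grass=5]  = 2
Predator = -3Prey + 1  [with Prey=2]  = -5

-5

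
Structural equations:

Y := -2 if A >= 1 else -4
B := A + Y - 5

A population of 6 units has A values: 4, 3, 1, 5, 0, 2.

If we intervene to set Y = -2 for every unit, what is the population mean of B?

The intervention sets Y=-2 in all 6 units regardless of A. Recomputing B per unit gives -3, -4, -6, -2, -7, -5; average -4.5.

-4.5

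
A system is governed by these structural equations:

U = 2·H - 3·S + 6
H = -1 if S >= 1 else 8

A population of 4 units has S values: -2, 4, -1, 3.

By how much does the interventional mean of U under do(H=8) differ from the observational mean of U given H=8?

-7.5

Under do(H=8), H's equation is replaced by H=8 for every unit. Per-unit U: 28, 10, 25, 13. Mean = 19.
E[U|H=8] averages over only the 2 units with H=8 (S = -2, -1): U = 28, 25, mean 26.5.
Difference = 19 − 26.5 = -7.5.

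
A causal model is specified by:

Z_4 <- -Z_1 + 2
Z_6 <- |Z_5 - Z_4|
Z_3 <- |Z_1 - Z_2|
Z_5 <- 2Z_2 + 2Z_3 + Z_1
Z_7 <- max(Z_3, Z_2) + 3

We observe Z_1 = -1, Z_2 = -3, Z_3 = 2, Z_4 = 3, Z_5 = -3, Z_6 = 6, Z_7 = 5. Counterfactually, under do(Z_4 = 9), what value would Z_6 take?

12

Under do(Z_4=9), the mechanism Z_4 <- -Z_1 + 2 is discarded; Z_4 is fixed at 9.
Z_3 = |Z_1 - Z_2|  [with Z_1=-1, Z_2=-3]  = 2
Z_5 = 2Z_2 + 2Z_3 + Z_1  [with Z_2=-3, Z_3=2, Z_1=-1]  = -3
Z_6 = |Z_5 - Z_4|  [with Z_5=-3, Z_4=9]  = 12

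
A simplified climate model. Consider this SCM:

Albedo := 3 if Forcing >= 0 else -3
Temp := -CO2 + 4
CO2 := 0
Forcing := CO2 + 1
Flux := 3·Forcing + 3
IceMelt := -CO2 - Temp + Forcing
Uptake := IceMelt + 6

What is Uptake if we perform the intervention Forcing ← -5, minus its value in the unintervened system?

-6

Under do(Forcing=-5), the mechanism Forcing := CO2 + 1 is discarded; Forcing is fixed at -5.
Temp = -CO2 + 4  [with CO2=0]  = 4
IceMelt = -CO2 - Temp + Forcing  [with CO2=0, Temp=4, Forcing=-5]  = -9
Uptake = IceMelt + 6  [with IceMelt=-9]  = -3
Without intervention: Forcing = CO2 + 1  [with CO2=0]  = 1; Temp = -CO2 + 4  [with CO2=0]  = 4; IceMelt = -CO2 - Temp + Forcing  [with CO2=0, Temp=4, Forcing=1]  = -3; Uptake = IceMelt + 6  [with IceMelt=-3]  = 3.
Change = -3 − 3 = -6.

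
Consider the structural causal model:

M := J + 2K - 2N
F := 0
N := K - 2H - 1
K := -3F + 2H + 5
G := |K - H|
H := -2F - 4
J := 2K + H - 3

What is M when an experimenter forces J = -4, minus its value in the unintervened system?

9

Intervening sets J = -4 and removes its equation (J := 2K + H - 3).
H = -2F - 4  [with F=0]  = -4
K = -3F + 2H + 5  [with F=0, H=-4]  = -3
N = K - 2H - 1  [with K=-3, H=-4]  = 4
M = J + 2K - 2N  [with J=-4, K=-3, N=4]  = -18
Without intervention: H = -2F - 4  [with F=0]  = -4; K = -3F + 2H + 5  [with F=0, H=-4]  = -3; N = K - 2H - 1  [with K=-3, H=-4]  = 4; J = 2K + H - 3  [with K=-3, H=-4]  = -13; M = J + 2K - 2N  [with J=-13, K=-3, N=4]  = -27.
Change = -18 − (-27) = 9.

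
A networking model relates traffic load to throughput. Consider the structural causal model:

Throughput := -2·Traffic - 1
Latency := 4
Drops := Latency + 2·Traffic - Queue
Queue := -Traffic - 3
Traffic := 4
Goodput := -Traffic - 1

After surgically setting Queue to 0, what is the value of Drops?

The intervention breaks the incoming arrows to Queue: Queue := -Traffic - 3 no longer applies, and Queue = 0.
Drops = Latency + 2·Traffic - Queue  [with Latency=4, Traffic=4, Queue=0]  = 12

12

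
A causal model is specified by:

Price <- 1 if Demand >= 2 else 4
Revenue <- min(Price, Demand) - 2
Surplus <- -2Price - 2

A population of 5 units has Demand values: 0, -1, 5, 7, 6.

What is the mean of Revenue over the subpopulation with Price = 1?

Observing Price=1 restricts to units where Price's equation naturally yields 1: Demand ∈ {5, 7, 6}. In that subpopulation Revenue = -1, -1, -1, mean -1.

-1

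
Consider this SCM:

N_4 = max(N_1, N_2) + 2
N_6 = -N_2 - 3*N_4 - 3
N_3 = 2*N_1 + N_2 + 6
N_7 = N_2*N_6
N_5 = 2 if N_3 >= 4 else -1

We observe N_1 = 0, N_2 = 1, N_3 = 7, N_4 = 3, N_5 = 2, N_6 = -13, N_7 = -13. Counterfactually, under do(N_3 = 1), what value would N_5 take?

-1

do(N_3=1) replaces the equation N_3 = 2*N_1 + N_2 + 6 with the constant N_3 = 1.
N_5 = 2 if N_3 >= 4 else -1  [with N_3=1]  = -1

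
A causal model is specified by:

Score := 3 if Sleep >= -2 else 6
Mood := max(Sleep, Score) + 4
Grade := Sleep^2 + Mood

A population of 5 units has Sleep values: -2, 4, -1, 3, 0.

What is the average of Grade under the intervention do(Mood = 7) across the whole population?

13

Under do(Mood=7), Mood's equation is replaced by Mood=7 for every unit. Per-unit Grade: 11, 23, 8, 16, 7. Mean = 13.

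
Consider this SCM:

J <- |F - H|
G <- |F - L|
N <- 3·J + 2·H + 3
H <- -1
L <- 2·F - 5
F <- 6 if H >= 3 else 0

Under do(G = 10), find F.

Under do(G=10), the mechanism G <- |F - L| is discarded; G is fixed at 10.
No directed path runs from G to F, so F keeps its natural value.
F = 6 if H >= 3 else 0  [with H=-1]  = 0

0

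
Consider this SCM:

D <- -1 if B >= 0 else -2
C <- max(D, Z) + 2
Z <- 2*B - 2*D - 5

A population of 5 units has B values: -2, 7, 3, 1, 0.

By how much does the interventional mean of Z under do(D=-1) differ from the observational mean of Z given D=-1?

-1.9

Under do(D=-1), D's equation is replaced by D=-1 for every unit. Per-unit Z: -7, 11, 3, -1, -3. Mean = 0.6.
Observing D=-1 restricts to units where D's equation naturally yields -1: B ∈ {7, 3, 1, 0}. In that subpopulation Z = 11, 3, -1, -3, mean 2.5.
Difference = 0.6 − 2.5 = -1.9.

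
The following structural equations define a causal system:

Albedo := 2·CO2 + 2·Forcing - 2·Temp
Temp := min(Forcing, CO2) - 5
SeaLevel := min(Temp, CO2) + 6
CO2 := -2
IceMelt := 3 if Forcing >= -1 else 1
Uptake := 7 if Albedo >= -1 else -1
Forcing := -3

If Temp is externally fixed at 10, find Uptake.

-1

The intervention breaks the incoming arrows to Temp: Temp := min(Forcing, CO2) - 5 no longer applies, and Temp = 10.
Albedo = 2·CO2 + 2·Forcing - 2·Temp  [with CO2=-2, Forcing=-3, Temp=10]  = -30
Uptake = 7 if Albedo >= -1 else -1  [with Albedo=-30]  = -1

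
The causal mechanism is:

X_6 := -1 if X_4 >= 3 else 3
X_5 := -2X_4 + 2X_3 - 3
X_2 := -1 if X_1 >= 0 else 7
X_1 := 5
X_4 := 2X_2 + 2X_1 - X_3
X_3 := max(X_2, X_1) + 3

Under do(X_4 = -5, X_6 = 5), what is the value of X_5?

Setting X_4 = -5, X_6 = 5 by intervention discards those variables' equations.
X_2 = -1 if X_1 >= 0 else 7  [with X_1=5]  = -1
X_3 = max(X_2, X_1) + 3  [with X_2=-1, X_1=5]  = 8
X_5 = -2X_4 + 2X_3 - 3  [with X_4=-5, X_3=8]  = 23

23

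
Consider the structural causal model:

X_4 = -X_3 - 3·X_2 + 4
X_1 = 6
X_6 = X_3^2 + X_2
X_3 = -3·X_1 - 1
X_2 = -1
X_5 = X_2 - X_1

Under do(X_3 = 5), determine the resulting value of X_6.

The intervention breaks the incoming arrows to X_3: X_3 = -3·X_1 - 1 no longer applies, and X_3 = 5.
X_6 = X_3^2 + X_2  [with X_3=5, X_2=-1]  = 24

24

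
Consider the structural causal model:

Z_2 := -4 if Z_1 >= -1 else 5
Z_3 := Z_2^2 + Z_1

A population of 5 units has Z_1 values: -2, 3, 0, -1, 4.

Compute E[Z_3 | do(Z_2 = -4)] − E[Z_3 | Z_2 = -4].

-0.7

Under do(Z_2=-4), Z_2's equation is replaced by Z_2=-4 for every unit. Per-unit Z_3: 14, 19, 16, 15, 20. Mean = 16.8.
Conditioning on Z_2=-4 selects the 4 unit(s) with Z_1 ∈ {3, 0, -1, 4}. Their Z_3 values: 19, 16, 15, 20. Mean = 17.5.
Difference = 16.8 − 17.5 = -0.7.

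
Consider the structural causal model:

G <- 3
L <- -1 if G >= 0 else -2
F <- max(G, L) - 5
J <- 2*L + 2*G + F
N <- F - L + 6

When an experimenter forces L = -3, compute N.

7

do(L=-3) replaces the equation L <- -1 if G >= 0 else -2 with the constant L = -3.
F = max(G, L) - 5  [with G=3, L=-3]  = -2
N = F - L + 6  [with F=-2, L=-3]  = 7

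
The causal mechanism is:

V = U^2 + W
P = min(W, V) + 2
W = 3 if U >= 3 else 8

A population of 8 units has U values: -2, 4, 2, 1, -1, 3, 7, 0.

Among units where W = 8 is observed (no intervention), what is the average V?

E[V|W=8] averages over only the 5 units with W=8 (U = -2, 2, 1, -1, 0): V = 12, 12, 9, 9, 8, mean 10.

10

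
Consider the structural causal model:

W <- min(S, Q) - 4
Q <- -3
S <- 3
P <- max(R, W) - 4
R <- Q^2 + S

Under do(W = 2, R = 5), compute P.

1

The joint intervention fixes W = 2, R = 5, removing each variable's own equation.
P = max(R, W) - 4  [with R=5, W=2]  = 1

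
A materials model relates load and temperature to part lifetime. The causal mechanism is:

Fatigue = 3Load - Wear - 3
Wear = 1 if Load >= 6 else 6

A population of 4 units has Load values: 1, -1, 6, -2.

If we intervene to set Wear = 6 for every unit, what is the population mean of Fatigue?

Under do(Wear=6), Wear's equation is replaced by Wear=6 for every unit. Per-unit Fatigue: -6, -12, 9, -15. Mean = -6.

-6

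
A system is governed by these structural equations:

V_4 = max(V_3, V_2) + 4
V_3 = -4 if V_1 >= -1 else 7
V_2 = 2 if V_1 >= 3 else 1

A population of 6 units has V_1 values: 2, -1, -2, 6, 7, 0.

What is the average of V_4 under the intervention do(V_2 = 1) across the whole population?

6

Every unit gets V_2=1 under the intervention. V_4 values become 5, 5, 11, 5, 5, 5; E[V_4|do(V_2=1)] = 6.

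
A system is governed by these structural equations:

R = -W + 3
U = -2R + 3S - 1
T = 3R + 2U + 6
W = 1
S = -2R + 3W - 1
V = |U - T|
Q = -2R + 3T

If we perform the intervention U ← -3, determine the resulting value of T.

6

Intervening sets U = -3 and removes its equation (U = -2R + 3S - 1).
R = -W + 3  [with W=1]  = 2
T = 3R + 2U + 6  [with R=2, U=-3]  = 6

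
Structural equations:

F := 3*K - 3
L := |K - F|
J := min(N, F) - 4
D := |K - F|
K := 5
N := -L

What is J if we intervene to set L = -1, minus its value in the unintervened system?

8

The intervention breaks the incoming arrows to L: L := |K - F| no longer applies, and L = -1.
F = 3*K - 3  [with K=5]  = 12
N = -L  [with L=-1]  = 1
J = min(N, F) - 4  [with N=1, F=12]  = -3
Without intervention: F = 3*K - 3  [with K=5]  = 12; L = |K - F|  [with K=5, F=12]  = 7; N = -L  [with L=7]  = -7; J = min(N, F) - 4  [with N=-7, F=12]  = -11.
Change = -3 − (-11) = 8.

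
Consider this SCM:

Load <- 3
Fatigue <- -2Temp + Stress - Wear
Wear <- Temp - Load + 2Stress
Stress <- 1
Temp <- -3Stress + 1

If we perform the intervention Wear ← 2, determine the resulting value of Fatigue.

Intervening sets Wear = 2 and removes its equation (Wear <- Temp - Load + 2Stress).
Temp = -3Stress + 1  [with Stress=1]  = -2
Fatigue = -2Temp + Stress - Wear  [with Temp=-2, Stress=1, Wear=2]  = 3

3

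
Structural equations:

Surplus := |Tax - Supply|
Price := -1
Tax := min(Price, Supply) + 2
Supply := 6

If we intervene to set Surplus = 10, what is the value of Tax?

1

Under do(Surplus=10), the mechanism Surplus := |Tax - Supply| is discarded; Surplus is fixed at 10.
Since Tax is not a descendant of the intervened variable, it is unaffected.
Tax = min(Price, Supply) + 2  [with Price=-1, Supply=6]  = 1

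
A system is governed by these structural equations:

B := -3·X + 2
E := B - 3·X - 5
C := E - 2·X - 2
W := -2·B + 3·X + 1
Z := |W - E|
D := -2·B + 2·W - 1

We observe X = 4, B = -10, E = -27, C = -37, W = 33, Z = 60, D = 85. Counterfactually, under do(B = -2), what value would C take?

-29

Under do(B=-2), the mechanism B := -3·X + 2 is discarded; B is fixed at -2.
E = B - 3·X - 5  [with B=-2, X=4]  = -19
C = E - 2·X - 2  [with E=-19, X=4]  = -29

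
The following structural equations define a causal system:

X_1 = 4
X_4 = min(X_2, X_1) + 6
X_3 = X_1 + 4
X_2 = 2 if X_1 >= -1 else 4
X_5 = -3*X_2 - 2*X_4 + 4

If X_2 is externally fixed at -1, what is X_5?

-3

do(X_2=-1) replaces the equation X_2 = 2 if X_1 >= -1 else 4 with the constant X_2 = -1.
X_4 = min(X_2, X_1) + 6  [with X_2=-1, X_1=4]  = 5
X_5 = -3*X_2 - 2*X_4 + 4  [with X_2=-1, X_4=5]  = -3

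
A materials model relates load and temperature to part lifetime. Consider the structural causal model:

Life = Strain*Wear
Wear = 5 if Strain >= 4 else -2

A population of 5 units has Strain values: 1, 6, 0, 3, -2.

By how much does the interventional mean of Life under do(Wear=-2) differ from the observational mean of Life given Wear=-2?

-2.2

The intervention sets Wear=-2 in all 5 units regardless of Strain. Recomputing Life per unit gives -2, -12, 0, -6, 4; average -3.2.
Conditioning on Wear=-2 selects the 4 unit(s) with Strain ∈ {1, 0, 3, -2}. Their Life values: -2, 0, -6, 4. Mean = -1.
Difference = -3.2 − (-1) = -2.2.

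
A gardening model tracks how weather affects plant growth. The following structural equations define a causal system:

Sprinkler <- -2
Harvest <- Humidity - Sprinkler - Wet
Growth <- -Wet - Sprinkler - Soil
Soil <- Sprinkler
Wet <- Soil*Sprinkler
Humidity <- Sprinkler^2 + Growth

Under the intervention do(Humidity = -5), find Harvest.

The intervention breaks the incoming arrows to Humidity: Humidity <- Sprinkler^2 + Growth no longer applies, and Humidity = -5.
Soil = Sprinkler  [with Sprinkler=-2]  = -2
Wet = Soil*Sprinkler  [with Soil=-2, Sprinkler=-2]  = 4
Harvest = Humidity - Sprinkler - Wet  [with Humidity=-5, Sprinkler=-2, Wet=4]  = -7

-7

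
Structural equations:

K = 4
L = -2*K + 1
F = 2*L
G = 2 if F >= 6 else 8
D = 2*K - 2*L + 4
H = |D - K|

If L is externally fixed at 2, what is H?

4

Under do(L=2), the mechanism L = -2*K + 1 is discarded; L is fixed at 2.
D = 2*K - 2*L + 4  [with K=4, L=2]  = 8
H = |D - K|  [with D=8, K=4]  = 4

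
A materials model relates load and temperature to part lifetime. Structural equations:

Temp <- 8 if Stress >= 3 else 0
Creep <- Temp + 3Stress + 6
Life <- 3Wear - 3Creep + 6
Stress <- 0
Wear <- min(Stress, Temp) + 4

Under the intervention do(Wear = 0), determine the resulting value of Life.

-12

Intervening sets Wear = 0 and removes its equation (Wear <- min(Stress, Temp) + 4).
Temp = 8 if Stress >= 3 else 0  [with Stress=0]  = 0
Creep = Temp + 3Stress + 6  [with Temp=0, Stress=0]  = 6
Life = 3Wear - 3Creep + 6  [with Wear=0, Creep=6]  = -12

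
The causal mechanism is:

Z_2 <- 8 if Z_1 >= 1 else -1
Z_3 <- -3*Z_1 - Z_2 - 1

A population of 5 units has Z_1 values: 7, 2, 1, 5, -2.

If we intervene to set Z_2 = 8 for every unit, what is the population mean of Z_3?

Every unit gets Z_2=8 under the intervention. Z_3 values become -30, -15, -12, -24, -3; E[Z_3|do(Z_2=8)] = -16.8.

-16.8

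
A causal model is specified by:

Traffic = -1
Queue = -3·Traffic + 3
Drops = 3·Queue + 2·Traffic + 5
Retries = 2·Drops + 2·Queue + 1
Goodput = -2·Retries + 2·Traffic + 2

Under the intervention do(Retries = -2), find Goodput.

Intervening sets Retries = -2 and removes its equation (Retries = 2·Drops + 2·Queue + 1).
Goodput = -2·Retries + 2·Traffic + 2  [with Retries=-2, Traffic=-1]  = 4

4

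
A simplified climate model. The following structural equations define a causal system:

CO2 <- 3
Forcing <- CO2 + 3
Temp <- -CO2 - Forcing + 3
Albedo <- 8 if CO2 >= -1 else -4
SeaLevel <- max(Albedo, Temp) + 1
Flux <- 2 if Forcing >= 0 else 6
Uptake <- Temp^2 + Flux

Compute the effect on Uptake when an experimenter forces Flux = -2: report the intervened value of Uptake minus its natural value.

-4

Intervening sets Flux = -2 and removes its equation (Flux <- 2 if Forcing >= 0 else 6).
Forcing = CO2 + 3  [with CO2=3]  = 6
Temp = -CO2 - Forcing + 3  [with CO2=3, Forcing=6]  = -6
Uptake = Temp^2 + Flux  [with Temp=-6, Flux=-2]  = 34
Without intervention: Forcing = CO2 + 3  [with CO2=3]  = 6; Temp = -CO2 - Forcing + 3  [with CO2=3, Forcing=6]  = -6; Flux = 2 if Forcing >= 0 else 6  [with Forcing=6]  = 2; Uptake = Temp^2 + Flux  [with Temp=-6, Flux=2]  = 38.
Change = 34 − 38 = -4.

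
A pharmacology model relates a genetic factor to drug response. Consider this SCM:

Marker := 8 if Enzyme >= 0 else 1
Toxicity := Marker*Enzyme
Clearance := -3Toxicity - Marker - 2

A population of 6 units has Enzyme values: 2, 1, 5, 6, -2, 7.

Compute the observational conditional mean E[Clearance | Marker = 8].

Conditioning on Marker=8 selects the 5 unit(s) with Enzyme ∈ {2, 1, 5, 6, 7}. Their Clearance values: -58, -34, -130, -154, -178. Mean = -110.8.

-110.8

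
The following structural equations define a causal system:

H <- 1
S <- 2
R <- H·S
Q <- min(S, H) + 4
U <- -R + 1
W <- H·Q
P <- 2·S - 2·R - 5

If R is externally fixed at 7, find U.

-6

The intervention breaks the incoming arrows to R: R <- H·S no longer applies, and R = 7.
U = -R + 1  [with R=7]  = -6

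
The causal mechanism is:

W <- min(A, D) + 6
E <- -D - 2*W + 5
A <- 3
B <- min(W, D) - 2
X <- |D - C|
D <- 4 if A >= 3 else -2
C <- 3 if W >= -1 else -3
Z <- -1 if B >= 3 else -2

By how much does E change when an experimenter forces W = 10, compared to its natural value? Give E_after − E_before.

The intervention breaks the incoming arrows to W: W <- min(A, D) + 6 no longer applies, and W = 10.
D = 4 if A >= 3 else -2  [with A=3]  = 4
E = -D - 2*W + 5  [with D=4, W=10]  = -19
Without intervention: D = 4 if A >= 3 else -2  [with A=3]  = 4; W = min(A, D) + 6  [with A=3, D=4]  = 9; E = -D - 2*W + 5  [with D=4, W=9]  = -17.
Change = -19 − (-17) = -2.

-2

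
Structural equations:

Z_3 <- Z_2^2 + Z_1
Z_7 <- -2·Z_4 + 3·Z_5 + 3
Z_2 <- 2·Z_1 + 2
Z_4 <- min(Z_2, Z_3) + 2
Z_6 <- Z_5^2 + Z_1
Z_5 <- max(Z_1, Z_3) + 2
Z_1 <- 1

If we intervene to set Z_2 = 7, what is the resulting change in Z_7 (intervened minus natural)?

Under do(Z_2=7), the mechanism Z_2 <- 2·Z_1 + 2 is discarded; Z_2 is fixed at 7.
Z_3 = Z_2^2 + Z_1  [with Z_2=7, Z_1=1]  = 50
Z_4 = min(Z_2, Z_3) + 2  [with Z_2=7, Z_3=50]  = 9
Z_5 = max(Z_1, Z_3) + 2  [with Z_1=1, Z_3=50]  = 52
Z_7 = -2·Z_4 + 3·Z_5 + 3  [with Z_4=9, Z_5=52]  = 141
Without intervention: Z_2 = 2·Z_1 + 2  [with Z_1=1]  = 4; Z_3 = Z_2^2 + Z_1  [with Z_2=4, Z_1=1]  = 17; Z_4 = min(Z_2, Z_3) + 2  [with Z_2=4, Z_3=17]  = 6; Z_5 = max(Z_1, Z_3) + 2  [with Z_1=1, Z_3=17]  = 19; Z_7 = -2·Z_4 + 3·Z_5 + 3  [with Z_4=6, Z_5=19]  = 48.
Change = 141 − 48 = 93.

93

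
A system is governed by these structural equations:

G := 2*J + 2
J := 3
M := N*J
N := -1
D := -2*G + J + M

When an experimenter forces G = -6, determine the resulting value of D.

do(G=-6) replaces the equation G := 2*J + 2 with the constant G = -6.
M = N*J  [with N=-1, J=3]  = -3
D = -2*G + J + M  [with G=-6, J=3, M=-3]  = 12

12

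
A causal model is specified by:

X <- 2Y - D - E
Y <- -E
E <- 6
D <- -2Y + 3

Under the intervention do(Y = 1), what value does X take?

-5

Under do(Y=1), the mechanism Y <- -E is discarded; Y is fixed at 1.
D = -2Y + 3  [with Y=1]  = 1
X = 2Y - D - E  [with Y=1, D=1, E=6]  = -5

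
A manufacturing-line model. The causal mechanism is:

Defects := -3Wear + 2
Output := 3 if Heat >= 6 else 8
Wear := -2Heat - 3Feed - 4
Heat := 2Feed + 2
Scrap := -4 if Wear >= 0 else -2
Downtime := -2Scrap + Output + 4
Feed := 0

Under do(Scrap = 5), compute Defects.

26

The intervention breaks the incoming arrows to Scrap: Scrap := -4 if Wear >= 0 else -2 no longer applies, and Scrap = 5.
Since Defects is not a descendant of the intervened variable, it is unaffected.
Heat = 2Feed + 2  [with Feed=0]  = 2
Wear = -2Heat - 3Feed - 4  [with Heat=2, Feed=0]  = -8
Defects = -3Wear + 2  [with Wear=-8]  = 26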